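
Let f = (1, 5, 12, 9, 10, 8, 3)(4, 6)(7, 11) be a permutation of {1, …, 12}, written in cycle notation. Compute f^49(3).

3

3 lies in the 7-cycle (1, 5, 12, 9, 10, 8, 3).
Powers repeat with period 7 on this cycle, and 49 mod 7 = 0, so f^49(3) = f^0(3).
So f^49(3) = 3.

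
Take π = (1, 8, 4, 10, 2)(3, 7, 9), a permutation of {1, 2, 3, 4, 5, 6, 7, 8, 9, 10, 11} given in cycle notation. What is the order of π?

The cycle type of π is (5, 3, 1, 1, 1).
The order of π is the least common multiple of its cycle lengths: lcm(5, 3) = 15.

15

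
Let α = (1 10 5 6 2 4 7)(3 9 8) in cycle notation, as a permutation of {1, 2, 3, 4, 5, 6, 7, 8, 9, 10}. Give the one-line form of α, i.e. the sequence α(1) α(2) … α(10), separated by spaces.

Image by image: 1→10, 2→4, 3→9, 4→7, 5→6, 6→2, 7→1, 8→3, 9→8, 10→5.
So the one-line form is 10 4 9 7 6 2 1 3 8 5.

10 4 9 7 6 2 1 3 8 5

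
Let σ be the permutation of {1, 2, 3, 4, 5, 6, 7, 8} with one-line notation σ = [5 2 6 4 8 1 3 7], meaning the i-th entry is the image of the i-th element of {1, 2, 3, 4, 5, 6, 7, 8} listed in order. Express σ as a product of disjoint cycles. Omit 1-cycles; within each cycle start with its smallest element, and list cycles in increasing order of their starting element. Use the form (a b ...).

From 1: 1 → 5 → 8 → 7 → 3 → 6 → 1, closing the cycle (1 5 8 7 3 6).
Continuing from each remaining unvisited element yields (1 5 8 7 3 6).

(1 5 8 7 3 6)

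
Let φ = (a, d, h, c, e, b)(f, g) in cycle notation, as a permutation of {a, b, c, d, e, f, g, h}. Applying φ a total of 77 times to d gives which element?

d lies in the 6-cycle (a, d, h, c, e, b).
Since the cycle has length 6, φ^77 acts on it the same as φ^5 (77 mod 6 = 5).
Stepping 5 places around the cycle: d → h → c → e → b → a.

a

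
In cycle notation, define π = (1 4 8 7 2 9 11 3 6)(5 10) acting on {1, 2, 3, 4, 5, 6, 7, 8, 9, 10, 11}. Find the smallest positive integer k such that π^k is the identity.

18

The cycle type of π is (9, 2).
Since disjoint cycles commute, ord(π) = lcm(9, 2) = 18.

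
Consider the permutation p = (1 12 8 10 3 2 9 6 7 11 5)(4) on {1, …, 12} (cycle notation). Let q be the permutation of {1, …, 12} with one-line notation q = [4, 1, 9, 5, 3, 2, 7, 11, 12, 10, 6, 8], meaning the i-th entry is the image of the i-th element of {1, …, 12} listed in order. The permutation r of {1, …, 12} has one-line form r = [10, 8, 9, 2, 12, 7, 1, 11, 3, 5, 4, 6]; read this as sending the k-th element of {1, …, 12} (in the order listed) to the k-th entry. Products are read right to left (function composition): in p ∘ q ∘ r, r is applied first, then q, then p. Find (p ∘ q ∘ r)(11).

Chase 11: r(11) = 4; q(4) = 5; p(5) = 1. Hence (p ∘ q ∘ r)(11) = 1.

1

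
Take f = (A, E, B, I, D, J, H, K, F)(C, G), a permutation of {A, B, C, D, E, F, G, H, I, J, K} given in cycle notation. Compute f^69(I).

A

I lies in the 9-cycle (A, E, B, I, D, J, H, K, F).
Powers repeat with period 9 on this cycle, and 69 mod 9 = 6, so f^69(I) = f^6(I).
Stepping 6 places around the cycle: I → D → J → H → K → F → A.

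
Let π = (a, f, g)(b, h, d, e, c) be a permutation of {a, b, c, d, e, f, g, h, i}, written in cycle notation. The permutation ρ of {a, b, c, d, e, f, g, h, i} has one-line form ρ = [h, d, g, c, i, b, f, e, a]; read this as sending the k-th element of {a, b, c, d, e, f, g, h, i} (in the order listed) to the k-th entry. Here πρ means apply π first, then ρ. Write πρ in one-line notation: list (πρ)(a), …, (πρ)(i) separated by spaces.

b e d i g f h c a

Chase each element through π then ρ: a → f → b; b → h → e; c → b → d; d → e → i; e → c → g; f → g → f; g → a → h; h → d → c; i → i → a.
So πρ in one-line form is b e d i g f h c a.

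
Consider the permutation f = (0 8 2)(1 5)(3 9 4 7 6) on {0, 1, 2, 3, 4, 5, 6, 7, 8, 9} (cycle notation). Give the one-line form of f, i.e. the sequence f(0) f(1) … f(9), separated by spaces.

Each element maps to the next entry in its cycle (wrapping to the front): 0→8, 1→5, 2→0, 3→9, 4→7, 5→1, 6→3, 7→6, 8→2, 9→4.
So the one-line form is 8 5 0 9 7 1 3 6 2 4.

8 5 0 9 7 1 3 6 2 4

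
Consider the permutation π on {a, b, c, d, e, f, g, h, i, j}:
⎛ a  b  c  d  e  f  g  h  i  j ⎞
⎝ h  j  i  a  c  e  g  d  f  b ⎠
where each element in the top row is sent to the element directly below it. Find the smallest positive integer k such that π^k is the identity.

Writing π as disjoint cycles, the cycle lengths are 4, 3, 2, 1.
The order of π is the least common multiple of its cycle lengths: lcm(4, 3, 2) = 12.

12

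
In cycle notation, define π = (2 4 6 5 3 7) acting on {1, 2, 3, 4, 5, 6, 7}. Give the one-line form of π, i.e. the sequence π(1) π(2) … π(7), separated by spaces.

1 4 7 6 3 5 2

Reading each image from the cycles: 1→1, 2→4, 3→7, 4→6, 5→3, 6→5, 7→2.
So the one-line form is 1 4 7 6 3 5 2.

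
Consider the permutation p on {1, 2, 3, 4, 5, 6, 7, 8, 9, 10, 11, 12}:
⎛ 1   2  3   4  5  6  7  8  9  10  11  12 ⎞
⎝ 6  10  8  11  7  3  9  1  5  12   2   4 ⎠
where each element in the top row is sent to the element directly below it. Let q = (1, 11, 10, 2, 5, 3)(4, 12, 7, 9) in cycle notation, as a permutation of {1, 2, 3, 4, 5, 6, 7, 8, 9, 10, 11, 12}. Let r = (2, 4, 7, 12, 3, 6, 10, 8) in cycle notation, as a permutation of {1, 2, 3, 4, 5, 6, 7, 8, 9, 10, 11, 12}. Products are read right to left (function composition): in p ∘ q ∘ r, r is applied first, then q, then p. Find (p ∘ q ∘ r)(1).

(p ∘ q ∘ r)(1) = p(q(r(1))). r(1) = 1, then q(1) = 11, then p(11) = 2, so the result is 2.

2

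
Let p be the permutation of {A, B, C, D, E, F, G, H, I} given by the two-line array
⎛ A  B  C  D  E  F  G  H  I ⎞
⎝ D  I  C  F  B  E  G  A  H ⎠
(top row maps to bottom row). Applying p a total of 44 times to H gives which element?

D

Tracing H → A → … returns to H after 7 steps, so H lies in a 7-cycle (A D F E B I H).
Powers repeat with period 7 on this cycle, and 44 mod 7 = 2, so p^44(H) = p^2(H).
Advancing 2 steps from H: H → A → D.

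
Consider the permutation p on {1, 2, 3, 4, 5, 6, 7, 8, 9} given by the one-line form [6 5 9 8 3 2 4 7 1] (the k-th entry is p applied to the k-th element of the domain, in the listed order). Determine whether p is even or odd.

In disjoint-cycle form the cycle lengths are 6, 3.
A cycle of length ℓ contributes ℓ−1 transpositions, so p is a product of 5 + 2 = 7 transpositions — odd.

odd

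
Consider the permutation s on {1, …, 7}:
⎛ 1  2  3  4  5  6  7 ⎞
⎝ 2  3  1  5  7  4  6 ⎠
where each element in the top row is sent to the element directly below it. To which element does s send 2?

3

The entry below 2 in the array is 3, so s(2) = 3.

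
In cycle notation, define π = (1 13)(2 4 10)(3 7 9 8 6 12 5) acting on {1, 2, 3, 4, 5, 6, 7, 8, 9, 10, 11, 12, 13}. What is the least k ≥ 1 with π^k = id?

The cycle type of π is (7, 3, 2, 1).
The order is lcm(7, 3, 2) = 42.

42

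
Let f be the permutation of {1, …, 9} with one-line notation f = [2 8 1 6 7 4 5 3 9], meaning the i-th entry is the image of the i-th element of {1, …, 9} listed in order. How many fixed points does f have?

The fixed points (elements with f(x) = x) are {9}, so there is 1.

1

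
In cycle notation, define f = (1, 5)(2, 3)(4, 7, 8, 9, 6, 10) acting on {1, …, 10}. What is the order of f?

6

The cycle type of f is (6, 2, 2).
Since disjoint cycles commute, ord(f) = lcm(6, 2, 2) = 6.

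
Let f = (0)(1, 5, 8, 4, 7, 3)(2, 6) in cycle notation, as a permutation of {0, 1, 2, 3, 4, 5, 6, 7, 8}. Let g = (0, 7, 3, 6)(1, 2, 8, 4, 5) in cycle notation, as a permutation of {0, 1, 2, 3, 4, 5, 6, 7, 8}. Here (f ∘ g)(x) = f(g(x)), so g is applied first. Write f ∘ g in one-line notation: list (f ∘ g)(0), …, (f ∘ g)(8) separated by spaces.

(f ∘ g)(x) = f(g(x)). Computing each image: f(g(0)) = f(7) = 3, f(g(1)) = f(2) = 6, f(g(2)) = f(8) = 4, f(g(3)) = f(6) = 2, f(g(4)) = f(5) = 8, f(g(5)) = f(1) = 5, f(g(6)) = f(0) = 0, f(g(7)) = f(3) = 1, f(g(8)) = f(4) = 7.
Hence f ∘ g = [3 6 4 2 8 5 0 1 7].

3 6 4 2 8 5 0 1 7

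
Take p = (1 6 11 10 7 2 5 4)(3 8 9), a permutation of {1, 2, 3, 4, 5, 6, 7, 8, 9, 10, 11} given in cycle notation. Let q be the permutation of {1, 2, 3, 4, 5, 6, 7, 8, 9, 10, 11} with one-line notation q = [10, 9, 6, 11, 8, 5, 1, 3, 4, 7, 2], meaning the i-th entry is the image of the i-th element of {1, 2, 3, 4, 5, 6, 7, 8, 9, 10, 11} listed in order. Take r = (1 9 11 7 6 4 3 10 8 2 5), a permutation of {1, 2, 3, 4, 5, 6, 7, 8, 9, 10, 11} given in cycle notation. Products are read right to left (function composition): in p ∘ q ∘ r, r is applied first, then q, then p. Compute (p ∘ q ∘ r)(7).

Apply the permutations in order: r(7) = 6, then q(6) = 5, then p(5) = 4. So (p ∘ q ∘ r)(7) = 4.

4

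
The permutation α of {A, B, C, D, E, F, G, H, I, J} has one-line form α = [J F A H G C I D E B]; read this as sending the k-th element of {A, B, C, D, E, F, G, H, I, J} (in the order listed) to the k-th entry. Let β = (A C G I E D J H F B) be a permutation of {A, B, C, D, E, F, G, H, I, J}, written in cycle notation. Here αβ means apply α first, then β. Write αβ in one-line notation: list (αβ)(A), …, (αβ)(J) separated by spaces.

Chase each element through α then β: A → J → H; B → F → B; C → A → C; D → H → F; E → G → I; F → C → G; G → I → E; H → D → J; I → E → D; J → B → A.
So αβ in one-line form is H B C F I G E J D A.

H B C F I G E J D A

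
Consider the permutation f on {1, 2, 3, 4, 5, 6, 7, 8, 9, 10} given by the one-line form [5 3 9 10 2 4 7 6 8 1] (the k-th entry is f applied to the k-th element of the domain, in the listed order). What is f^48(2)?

8

Tracing 2 → 3 → … returns to 2 after 9 steps, so 2 lies in a 9-cycle (1, 5, 2, 3, 9, 8, 6, 4, 10).
On a 9-cycle, f^9 is the identity, so f^48 = f^3 there (48 ≡ 3 mod 9).
Stepping 3 places around the cycle: 2 → 3 → 9 → 8.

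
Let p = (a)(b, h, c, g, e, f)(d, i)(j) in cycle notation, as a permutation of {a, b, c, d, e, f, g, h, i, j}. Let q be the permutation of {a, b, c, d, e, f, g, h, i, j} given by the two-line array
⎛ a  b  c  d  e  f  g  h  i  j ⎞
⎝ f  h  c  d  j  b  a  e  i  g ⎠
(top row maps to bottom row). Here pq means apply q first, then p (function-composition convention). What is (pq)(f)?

h

First apply q: q(f) = b, then p(b) = h. Thus (pq)(f) = h.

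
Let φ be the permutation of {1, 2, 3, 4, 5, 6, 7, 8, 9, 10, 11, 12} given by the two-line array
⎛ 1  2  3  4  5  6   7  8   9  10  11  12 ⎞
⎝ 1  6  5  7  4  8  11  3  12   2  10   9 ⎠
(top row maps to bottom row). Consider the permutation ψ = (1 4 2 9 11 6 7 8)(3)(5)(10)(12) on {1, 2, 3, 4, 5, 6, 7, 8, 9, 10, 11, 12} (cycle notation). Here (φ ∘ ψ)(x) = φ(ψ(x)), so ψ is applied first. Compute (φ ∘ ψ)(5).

First apply ψ: ψ(5) = 5, then φ(5) = 4. Thus (φ ∘ ψ)(5) = 4.

4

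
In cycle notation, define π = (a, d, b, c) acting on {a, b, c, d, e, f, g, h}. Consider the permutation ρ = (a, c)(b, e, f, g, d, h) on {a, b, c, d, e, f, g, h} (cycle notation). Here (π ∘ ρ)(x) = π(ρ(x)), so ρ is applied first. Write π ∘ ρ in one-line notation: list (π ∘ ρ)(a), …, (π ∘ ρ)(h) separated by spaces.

a e d h f g b c

(π ∘ ρ)(x) = π(ρ(x)). Computing each image: π(ρ(a)) = π(c) = a, π(ρ(b)) = π(e) = e, π(ρ(c)) = π(a) = d, π(ρ(d)) = π(h) = h, π(ρ(e)) = π(f) = f, π(ρ(f)) = π(g) = g, π(ρ(g)) = π(d) = b, π(ρ(h)) = π(b) = c.
Hence π ∘ ρ = [a e d h f g b c].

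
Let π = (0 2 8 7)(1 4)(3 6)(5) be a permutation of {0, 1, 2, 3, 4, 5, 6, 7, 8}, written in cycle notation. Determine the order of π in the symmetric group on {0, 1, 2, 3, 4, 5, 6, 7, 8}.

The disjoint cycles have lengths 4, 2, 2, 1.
The order is lcm(4, 2, 2) = 4.

4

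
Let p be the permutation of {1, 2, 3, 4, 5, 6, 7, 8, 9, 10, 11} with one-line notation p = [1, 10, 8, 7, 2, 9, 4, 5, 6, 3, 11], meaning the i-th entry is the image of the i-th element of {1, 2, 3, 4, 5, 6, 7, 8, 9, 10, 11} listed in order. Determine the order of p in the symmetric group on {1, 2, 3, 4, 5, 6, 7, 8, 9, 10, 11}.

10

The disjoint-cycle form of p has cycle lengths 5, 2, 2, 1, 1.
Since disjoint cycles commute, ord(p) = lcm(5, 2, 2) = 10.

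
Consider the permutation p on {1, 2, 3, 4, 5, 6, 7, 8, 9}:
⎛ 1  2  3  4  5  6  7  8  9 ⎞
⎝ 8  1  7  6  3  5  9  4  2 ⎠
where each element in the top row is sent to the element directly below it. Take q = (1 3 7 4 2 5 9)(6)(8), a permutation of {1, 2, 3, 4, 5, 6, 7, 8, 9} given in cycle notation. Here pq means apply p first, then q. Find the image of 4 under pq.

(pq)(4) = q(p(4)). p(4) = 6, then q(6) = 6. So (pq)(4) = 6.

6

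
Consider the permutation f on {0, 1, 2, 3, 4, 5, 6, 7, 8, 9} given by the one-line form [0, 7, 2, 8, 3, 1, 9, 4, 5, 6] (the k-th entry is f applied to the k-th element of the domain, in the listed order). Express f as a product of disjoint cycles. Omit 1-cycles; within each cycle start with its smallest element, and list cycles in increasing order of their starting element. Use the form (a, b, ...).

Iterating f from 1 gives 1 → 7 → 4 → 3 → 8 → 5 → 1; that is the 6-cycle (1, 7, 4, 3, 8, 5).
Repeating from the next unused element and collecting all non-trivial cycles gives (1, 7, 4, 3, 8, 5)(6, 9).

(1, 7, 4, 3, 8, 5)(6, 9)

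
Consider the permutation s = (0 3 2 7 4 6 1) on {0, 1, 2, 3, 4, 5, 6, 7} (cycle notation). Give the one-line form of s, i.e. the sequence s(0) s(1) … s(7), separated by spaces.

3 0 7 2 6 5 1 4

Image by image: 0↦3, 1↦0, 2↦7, 3↦2, 4↦6, 5↦5, 6↦1, 7↦4.
So the one-line form is 3 0 7 2 6 5 1 4.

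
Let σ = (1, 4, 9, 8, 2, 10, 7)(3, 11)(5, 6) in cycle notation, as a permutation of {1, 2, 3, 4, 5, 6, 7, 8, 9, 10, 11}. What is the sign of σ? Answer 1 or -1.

The cycle lengths are 7, 2, 2.
A cycle of length ℓ contributes ℓ−1 transpositions, so σ is a product of 6 + 1 + 1 = 8 transpositions — even.

1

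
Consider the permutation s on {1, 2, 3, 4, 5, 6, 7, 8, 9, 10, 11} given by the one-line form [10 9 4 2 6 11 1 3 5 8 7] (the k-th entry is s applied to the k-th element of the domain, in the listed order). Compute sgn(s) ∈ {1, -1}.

In disjoint-cycle form the cycle lengths are 11.
A cycle of length ℓ contributes ℓ−1 transpositions, so s is a product of 10 transpositions — even.

1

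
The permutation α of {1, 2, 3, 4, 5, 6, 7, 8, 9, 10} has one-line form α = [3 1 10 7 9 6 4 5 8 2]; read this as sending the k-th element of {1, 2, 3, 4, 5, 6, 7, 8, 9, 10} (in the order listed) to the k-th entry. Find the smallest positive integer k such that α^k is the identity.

Decomposing into disjoint cycles gives cycle lengths 4, 3, 2, 1.
Since disjoint cycles commute, ord(α) = lcm(4, 3, 2) = 12.

12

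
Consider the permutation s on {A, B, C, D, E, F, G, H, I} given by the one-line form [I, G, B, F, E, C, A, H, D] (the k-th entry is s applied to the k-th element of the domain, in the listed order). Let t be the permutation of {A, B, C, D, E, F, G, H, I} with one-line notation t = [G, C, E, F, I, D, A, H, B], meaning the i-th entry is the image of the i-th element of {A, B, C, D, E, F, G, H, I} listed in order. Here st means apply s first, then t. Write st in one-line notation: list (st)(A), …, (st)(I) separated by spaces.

For each element, apply s then t: A → I → B; B → G → A; C → B → C; D → F → D; E → E → I; F → C → E; G → A → G; H → H → H; I → D → F.
So st in one-line form is B A C D I E G H F.

B A C D I E G H F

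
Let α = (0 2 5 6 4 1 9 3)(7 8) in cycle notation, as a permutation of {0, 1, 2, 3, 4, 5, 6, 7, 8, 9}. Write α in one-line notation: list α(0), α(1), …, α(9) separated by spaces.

2 9 5 0 1 6 4 8 7 3

Image by image: 0↦2, 1↦9, 2↦5, 3↦0, 4↦1, 5↦6, 6↦4, 7↦8, 8↦7, 9↦3.
So the one-line form is 2 9 5 0 1 6 4 8 7 3.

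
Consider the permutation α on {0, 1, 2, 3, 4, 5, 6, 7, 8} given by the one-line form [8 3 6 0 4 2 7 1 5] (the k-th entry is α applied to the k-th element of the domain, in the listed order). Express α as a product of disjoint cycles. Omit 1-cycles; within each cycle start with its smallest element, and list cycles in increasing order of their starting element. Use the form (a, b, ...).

(0, 8, 5, 2, 6, 7, 1, 3)

Start at 0 and follow images: 0 → 8 → 5 → 2 → 6 → 7 → 1 → 3 → 0, giving the cycle (0, 8, 5, 2, 6, 7, 1, 3).
Repeating from the next unused element and collecting all non-trivial cycles gives (0, 8, 5, 2, 6, 7, 1, 3).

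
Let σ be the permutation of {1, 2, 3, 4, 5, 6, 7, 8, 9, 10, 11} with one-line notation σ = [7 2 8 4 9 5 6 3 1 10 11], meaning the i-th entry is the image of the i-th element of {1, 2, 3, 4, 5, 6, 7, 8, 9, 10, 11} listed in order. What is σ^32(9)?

7

Tracing 9 → 1 → … returns to 9 after 5 steps, so 9 lies in a 5-cycle (1, 7, 6, 5, 9).
Since the cycle has length 5, σ^32 acts on it the same as σ^2 (32 mod 5 = 2).
Stepping 2 places around the cycle: 9 → 1 → 7.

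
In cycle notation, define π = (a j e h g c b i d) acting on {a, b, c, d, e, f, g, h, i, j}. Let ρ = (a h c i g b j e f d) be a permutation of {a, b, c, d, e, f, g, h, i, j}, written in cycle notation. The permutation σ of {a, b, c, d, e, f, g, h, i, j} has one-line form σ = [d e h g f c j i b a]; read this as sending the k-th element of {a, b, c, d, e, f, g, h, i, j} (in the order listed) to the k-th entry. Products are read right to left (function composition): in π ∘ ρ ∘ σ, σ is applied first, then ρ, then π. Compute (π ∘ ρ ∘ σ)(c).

b

(π ∘ ρ ∘ σ)(c) = π(ρ(σ(c))). σ(c) = h, then ρ(h) = c, then π(c) = b, so the result is b.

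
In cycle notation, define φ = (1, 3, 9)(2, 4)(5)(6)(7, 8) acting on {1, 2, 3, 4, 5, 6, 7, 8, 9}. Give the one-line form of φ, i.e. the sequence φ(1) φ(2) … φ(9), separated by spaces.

3 4 9 2 5 6 8 7 1

Each element maps to the next entry in its cycle (wrapping to the front): 1→3, 2→4, 3→9, 4→2, 5→5, 6→6, 7→8, 8→7, 9→1.
So the one-line form is 3 4 9 2 5 6 8 7 1.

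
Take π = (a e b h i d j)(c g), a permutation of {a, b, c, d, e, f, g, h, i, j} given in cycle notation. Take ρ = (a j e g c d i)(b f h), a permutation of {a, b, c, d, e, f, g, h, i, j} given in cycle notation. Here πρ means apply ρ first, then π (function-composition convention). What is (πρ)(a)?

a

First apply ρ: ρ(a) = j, then π(j) = a. Thus (πρ)(a) = a.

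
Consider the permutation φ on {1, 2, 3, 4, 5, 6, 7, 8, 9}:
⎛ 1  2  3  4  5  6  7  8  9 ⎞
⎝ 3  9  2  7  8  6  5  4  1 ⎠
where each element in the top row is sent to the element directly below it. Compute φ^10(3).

9

Tracing 3 → 2 → … returns to 3 after 4 steps, so 3 lies in a 4-cycle (1 3 2 9).
Powers repeat with period 4 on this cycle, and 10 mod 4 = 2, so φ^10(3) = φ^2(3).
Stepping 2 places around the cycle: 3 → 2 → 9.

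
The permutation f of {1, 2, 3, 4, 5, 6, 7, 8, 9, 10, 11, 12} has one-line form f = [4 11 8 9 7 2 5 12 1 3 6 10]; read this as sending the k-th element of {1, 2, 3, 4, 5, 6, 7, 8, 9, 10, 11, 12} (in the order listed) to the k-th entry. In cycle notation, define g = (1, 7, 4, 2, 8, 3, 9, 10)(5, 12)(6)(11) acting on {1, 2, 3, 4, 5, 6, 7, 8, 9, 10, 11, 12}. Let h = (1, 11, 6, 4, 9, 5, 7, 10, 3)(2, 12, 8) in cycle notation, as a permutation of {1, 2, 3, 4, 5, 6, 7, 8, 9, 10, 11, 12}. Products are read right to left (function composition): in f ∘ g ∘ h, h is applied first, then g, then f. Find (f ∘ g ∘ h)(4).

3

(f ∘ g ∘ h)(4) = f(g(h(4))). h(4) = 9, then g(9) = 10, then f(10) = 3, so the result is 3.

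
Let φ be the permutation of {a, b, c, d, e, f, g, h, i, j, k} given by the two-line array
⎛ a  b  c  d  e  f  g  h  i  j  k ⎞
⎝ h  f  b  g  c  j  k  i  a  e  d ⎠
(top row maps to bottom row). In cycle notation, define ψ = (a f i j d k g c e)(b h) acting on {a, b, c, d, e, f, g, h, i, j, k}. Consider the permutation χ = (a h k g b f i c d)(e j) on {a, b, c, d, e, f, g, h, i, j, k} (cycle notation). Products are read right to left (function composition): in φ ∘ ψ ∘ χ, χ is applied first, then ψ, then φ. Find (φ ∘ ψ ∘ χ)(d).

j

(φ ∘ ψ ∘ χ)(d) = φ(ψ(χ(d))). χ(d) = a, then ψ(a) = f, then φ(f) = j, so the result is j.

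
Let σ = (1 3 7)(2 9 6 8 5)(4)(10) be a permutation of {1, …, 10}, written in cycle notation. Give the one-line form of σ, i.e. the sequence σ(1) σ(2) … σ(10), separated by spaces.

Reading each image from the cycles: 1↦3, 2↦9, 3↦7, 4↦4, 5↦2, 6↦8, 7↦1, 8↦5, 9↦6, 10↦10.
Listing these in domain order gives 3 9 7 4 2 8 1 5 6 10.

3 9 7 4 2 8 1 5 6 10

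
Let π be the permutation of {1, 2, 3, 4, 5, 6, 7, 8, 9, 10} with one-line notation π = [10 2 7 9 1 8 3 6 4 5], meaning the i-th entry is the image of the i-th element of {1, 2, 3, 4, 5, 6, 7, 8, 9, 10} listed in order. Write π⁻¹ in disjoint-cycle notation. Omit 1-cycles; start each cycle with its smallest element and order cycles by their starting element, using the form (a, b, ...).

First write π in disjoint cycles: (1, 10, 5)(3, 7)(4, 9)(6, 8).
Reversing each cycle (and rotating so the smallest element leads) gives π⁻¹ = (1, 5, 10)(3, 7)(4, 9)(6, 8).

(1, 5, 10)(3, 7)(4, 9)(6, 8)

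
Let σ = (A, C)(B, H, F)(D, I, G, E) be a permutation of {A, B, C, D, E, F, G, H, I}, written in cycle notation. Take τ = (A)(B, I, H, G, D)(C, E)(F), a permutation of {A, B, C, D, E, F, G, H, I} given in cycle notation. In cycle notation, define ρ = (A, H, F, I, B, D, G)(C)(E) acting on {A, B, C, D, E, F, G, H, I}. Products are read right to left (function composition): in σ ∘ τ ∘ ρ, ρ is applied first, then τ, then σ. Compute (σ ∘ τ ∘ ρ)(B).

H

Apply the permutations in order: ρ(B) = D, then τ(D) = B, then σ(B) = H. So (σ ∘ τ ∘ ρ)(B) = H.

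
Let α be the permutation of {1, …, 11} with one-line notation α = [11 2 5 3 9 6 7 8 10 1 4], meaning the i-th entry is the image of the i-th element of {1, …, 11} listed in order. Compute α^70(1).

Tracing 1 → 11 → … returns to 1 after 7 steps, so 1 lies in a 7-cycle (1 11 4 3 5 9 10).
Since the cycle has length 7, α^70 acts on it the same as α^0 (70 mod 7 = 0).
So α^70(1) = 1.

1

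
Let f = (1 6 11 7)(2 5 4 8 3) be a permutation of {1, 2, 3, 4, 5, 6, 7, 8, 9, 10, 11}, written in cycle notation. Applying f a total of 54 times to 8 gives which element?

8 lies in the 5-cycle (2 5 4 8 3).
Powers repeat with period 5 on this cycle, and 54 mod 5 = 4, so f^54(8) = f^4(8).
Stepping 4 places around the cycle: 8 → 3 → 2 → 5 → 4.

4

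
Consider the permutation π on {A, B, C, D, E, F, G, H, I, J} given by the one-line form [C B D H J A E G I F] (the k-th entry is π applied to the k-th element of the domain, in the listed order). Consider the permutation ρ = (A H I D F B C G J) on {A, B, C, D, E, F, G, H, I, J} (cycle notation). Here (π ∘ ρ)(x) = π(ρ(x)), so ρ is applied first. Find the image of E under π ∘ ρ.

ρ(E) = E, then π(E) = J; composing gives (π ∘ ρ)(E) = J.

J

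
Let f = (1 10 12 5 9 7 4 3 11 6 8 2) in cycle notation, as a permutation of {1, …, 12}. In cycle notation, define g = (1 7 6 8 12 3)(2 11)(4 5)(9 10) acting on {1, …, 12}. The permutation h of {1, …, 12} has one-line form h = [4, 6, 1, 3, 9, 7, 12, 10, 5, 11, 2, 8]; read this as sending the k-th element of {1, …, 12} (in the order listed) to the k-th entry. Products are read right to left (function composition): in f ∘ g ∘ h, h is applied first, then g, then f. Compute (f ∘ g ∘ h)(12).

5

Chase 12: h(12) = 8; g(8) = 12; f(12) = 5. Hence (f ∘ g ∘ h)(12) = 5.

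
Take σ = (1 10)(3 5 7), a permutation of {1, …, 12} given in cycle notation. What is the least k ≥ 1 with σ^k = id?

The cycle type of σ is (3, 2, 1, 1, 1, 1, 1, 1, 1).
Since disjoint cycles commute, ord(σ) = lcm(3, 2) = 6.

6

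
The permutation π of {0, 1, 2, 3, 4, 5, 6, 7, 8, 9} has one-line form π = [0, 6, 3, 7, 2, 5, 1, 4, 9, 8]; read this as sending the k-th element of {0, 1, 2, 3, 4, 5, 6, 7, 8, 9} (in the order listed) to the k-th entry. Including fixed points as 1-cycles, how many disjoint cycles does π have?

5

The cycle decomposition is (0)(1, 6)(2, 3, 7, 4)(5)(8, 9), which has 5 cycles (counting 1-cycles).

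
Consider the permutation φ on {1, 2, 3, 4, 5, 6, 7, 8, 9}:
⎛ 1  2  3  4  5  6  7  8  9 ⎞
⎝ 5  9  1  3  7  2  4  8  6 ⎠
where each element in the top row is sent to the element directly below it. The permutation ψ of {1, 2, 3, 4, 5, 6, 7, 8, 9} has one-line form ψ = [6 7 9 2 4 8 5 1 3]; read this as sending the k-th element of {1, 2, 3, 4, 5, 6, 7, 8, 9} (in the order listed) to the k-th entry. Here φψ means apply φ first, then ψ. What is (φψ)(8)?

φ(8) = 8, then ψ(8) = 1; composing gives (φψ)(8) = 1.

1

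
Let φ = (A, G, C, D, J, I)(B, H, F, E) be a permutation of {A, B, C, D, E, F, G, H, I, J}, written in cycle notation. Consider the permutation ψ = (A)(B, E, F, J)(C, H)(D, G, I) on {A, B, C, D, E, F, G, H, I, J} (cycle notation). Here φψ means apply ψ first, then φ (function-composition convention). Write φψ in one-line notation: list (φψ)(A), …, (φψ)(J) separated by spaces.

For each element, apply ψ then φ: A → A → G; B → E → B; C → H → F; D → G → C; E → F → E; F → J → I; G → I → A; H → C → D; I → D → J; J → B → H.
Collecting the images, φψ = [G B F C E I A D J H].

G B F C E I A D J H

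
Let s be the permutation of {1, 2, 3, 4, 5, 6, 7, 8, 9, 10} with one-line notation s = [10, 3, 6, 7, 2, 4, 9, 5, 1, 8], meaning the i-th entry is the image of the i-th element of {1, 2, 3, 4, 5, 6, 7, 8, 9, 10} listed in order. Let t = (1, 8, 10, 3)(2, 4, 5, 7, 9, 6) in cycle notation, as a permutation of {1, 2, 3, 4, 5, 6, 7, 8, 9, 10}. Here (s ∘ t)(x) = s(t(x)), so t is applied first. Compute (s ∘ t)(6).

(s ∘ t)(6) = s(t(6)). t(6) = 2, then s(2) = 3. So (s ∘ t)(6) = 3.

3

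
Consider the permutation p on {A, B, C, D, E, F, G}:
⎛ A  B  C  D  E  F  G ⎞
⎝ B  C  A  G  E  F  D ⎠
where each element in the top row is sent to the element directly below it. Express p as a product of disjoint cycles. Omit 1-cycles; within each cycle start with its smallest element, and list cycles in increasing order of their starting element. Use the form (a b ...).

Start at A and follow images: A → B → C → A, giving the cycle (A B C).
Repeating from the next unused element and collecting all non-trivial cycles gives (A B C)(D G).

(A B C)(D G)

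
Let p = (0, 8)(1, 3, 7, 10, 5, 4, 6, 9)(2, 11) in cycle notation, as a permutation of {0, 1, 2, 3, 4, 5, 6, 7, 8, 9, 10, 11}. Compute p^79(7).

3

7 lies in the 8-cycle (1, 3, 7, 10, 5, 4, 6, 9).
Powers repeat with period 8 on this cycle, and 79 mod 8 = 7, so p^79(7) = p^7(7).
Stepping 7 places around the cycle: 7 → 10 → 5 → 4 → 6 → 9 → 1 → 3.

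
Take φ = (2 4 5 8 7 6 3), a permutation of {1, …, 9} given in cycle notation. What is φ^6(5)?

5 lies in the 7-cycle (2 4 5 8 7 6 3).
Stepping 6 places around the cycle: 5 → 8 → 7 → 6 → 3 → 2 → 4.

4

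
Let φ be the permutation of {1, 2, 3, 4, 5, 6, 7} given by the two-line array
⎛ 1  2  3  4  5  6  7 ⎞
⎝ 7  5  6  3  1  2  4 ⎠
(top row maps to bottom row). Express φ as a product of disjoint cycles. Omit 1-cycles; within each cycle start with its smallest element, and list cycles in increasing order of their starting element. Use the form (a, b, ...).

Iterating φ from 1 gives 1 → 7 → 4 → 3 → 6 → 2 → 5 → 1; that is the 7-cycle (1, 7, 4, 3, 6, 2, 5).
Repeating from the next unused element and collecting all non-trivial cycles gives (1, 7, 4, 3, 6, 2, 5).

(1, 7, 4, 3, 6, 2, 5)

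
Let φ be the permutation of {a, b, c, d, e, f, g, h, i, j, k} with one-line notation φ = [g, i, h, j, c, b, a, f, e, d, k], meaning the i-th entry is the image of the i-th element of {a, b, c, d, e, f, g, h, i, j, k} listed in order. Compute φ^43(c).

Tracing c → h → … returns to c after 6 steps, so c lies in a 6-cycle (b, i, e, c, h, f).
Powers repeat with period 6 on this cycle, and 43 mod 6 = 1, so φ^43(c) = φ^1(c).
Advancing 1 step from c: c → h.

h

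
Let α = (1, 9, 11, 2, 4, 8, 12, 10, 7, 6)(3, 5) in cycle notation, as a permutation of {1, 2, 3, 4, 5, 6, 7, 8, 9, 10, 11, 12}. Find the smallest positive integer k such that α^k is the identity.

10

The cycle type of α is (10, 2).
The order of α is the least common multiple of its cycle lengths: lcm(10, 2) = 10.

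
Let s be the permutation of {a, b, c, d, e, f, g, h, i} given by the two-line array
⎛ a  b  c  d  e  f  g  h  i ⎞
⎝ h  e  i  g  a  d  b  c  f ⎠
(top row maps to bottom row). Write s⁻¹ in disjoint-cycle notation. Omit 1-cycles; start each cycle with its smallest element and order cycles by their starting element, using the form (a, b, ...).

First write s in disjoint cycles: (a, h, c, i, f, d, g, b, e).
The inverse reverses every cycle; in canonical form, s⁻¹ = (a, e, b, g, d, f, i, c, h).

(a, e, b, g, d, f, i, c, h)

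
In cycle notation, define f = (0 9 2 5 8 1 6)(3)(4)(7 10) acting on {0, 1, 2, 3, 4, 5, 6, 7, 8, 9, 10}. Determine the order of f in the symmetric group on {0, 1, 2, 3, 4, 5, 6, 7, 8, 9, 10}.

The disjoint cycles have lengths 7, 2, 1, 1.
The order of f is the least common multiple of its cycle lengths: lcm(7, 2) = 14.

14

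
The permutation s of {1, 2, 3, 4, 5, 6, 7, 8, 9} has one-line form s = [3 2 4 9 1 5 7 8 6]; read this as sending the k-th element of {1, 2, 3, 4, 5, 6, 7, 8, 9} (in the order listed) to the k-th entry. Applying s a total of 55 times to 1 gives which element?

3

Tracing 1 → 3 → … returns to 1 after 6 steps, so 1 lies in a 6-cycle (1 3 4 9 6 5).
On a 6-cycle, s^6 is the identity, so s^55 = s^1 there (55 ≡ 1 mod 6).
Stepping 1 place around the cycle: 1 → 3.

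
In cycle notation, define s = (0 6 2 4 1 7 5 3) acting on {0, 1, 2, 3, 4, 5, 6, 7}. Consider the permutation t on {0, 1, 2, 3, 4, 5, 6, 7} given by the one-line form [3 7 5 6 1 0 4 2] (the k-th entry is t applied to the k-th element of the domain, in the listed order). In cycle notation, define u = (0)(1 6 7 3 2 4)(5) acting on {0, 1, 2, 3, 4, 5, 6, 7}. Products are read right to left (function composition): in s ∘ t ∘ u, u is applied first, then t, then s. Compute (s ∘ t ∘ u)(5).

(s ∘ t ∘ u)(5) = s(t(u(5))). u(5) = 5, then t(5) = 0, then s(0) = 6, so the result is 6.

6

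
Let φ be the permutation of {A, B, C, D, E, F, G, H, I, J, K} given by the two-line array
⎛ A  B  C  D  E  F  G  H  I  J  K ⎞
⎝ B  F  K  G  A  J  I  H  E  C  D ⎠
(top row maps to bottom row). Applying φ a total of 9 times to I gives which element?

G

Tracing I → E → … returns to I after 10 steps, so I lies in a 10-cycle (A, B, F, J, C, K, D, G, I, E).
Advancing 9 steps from I: I → E → A → B → F → J → C → K → D → G.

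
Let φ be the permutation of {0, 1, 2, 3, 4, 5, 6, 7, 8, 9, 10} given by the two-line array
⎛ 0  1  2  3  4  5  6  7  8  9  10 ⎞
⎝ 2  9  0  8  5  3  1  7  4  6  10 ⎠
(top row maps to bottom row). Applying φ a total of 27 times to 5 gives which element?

4

Tracing 5 → 3 → … returns to 5 after 4 steps, so 5 lies in a 4-cycle (3 8 4 5).
Since the cycle has length 4, φ^27 acts on it the same as φ^3 (27 mod 4 = 3).
Advancing 3 steps from 5: 5 → 3 → 8 → 4.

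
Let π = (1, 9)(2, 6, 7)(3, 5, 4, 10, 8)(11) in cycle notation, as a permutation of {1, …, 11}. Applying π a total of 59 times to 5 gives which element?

3

5 lies in the 5-cycle (3, 5, 4, 10, 8).
On a 5-cycle, π^5 is the identity, so π^59 = π^4 there (59 ≡ 4 mod 5).
Advancing 4 steps from 5: 5 → 4 → 10 → 8 → 3.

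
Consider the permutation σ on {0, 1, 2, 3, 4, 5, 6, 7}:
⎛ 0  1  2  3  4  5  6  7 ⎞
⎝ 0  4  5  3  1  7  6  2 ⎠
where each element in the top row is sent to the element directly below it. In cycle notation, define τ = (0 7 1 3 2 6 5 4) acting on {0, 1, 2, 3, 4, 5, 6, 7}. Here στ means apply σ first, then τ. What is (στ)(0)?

7

First apply σ: σ(0) = 0, then τ(0) = 7. Thus (στ)(0) = 7.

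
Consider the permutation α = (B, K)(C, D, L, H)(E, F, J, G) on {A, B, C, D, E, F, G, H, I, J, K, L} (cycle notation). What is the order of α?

The cycle type of α is (4, 4, 2, 1, 1).
The order of α is the least common multiple of its cycle lengths: lcm(4, 4, 2) = 4.

4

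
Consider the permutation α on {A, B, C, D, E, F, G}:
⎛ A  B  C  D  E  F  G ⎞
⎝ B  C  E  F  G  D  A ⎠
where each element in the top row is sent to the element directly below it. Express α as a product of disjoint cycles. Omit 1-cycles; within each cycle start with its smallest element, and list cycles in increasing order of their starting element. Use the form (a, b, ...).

Start at A and follow images: A → B → C → E → G → A, giving the cycle (A, B, C, E, G).
Continuing from each remaining unvisited element yields (A, B, C, E, G)(D, F).

(A, B, C, E, G)(D, F)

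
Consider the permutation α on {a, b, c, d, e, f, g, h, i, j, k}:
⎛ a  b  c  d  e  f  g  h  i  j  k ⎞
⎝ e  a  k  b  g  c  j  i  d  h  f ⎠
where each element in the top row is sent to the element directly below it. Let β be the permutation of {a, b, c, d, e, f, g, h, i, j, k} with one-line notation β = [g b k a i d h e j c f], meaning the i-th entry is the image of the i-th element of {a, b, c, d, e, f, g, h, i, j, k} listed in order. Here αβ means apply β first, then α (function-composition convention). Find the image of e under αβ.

d

β(e) = i, then α(i) = d; composing gives (αβ)(e) = d.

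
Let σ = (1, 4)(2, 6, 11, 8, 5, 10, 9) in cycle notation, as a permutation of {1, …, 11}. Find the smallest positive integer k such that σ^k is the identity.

The cycle type of σ is (7, 2, 1, 1).
The order of σ is the least common multiple of its cycle lengths: lcm(7, 2) = 14.

14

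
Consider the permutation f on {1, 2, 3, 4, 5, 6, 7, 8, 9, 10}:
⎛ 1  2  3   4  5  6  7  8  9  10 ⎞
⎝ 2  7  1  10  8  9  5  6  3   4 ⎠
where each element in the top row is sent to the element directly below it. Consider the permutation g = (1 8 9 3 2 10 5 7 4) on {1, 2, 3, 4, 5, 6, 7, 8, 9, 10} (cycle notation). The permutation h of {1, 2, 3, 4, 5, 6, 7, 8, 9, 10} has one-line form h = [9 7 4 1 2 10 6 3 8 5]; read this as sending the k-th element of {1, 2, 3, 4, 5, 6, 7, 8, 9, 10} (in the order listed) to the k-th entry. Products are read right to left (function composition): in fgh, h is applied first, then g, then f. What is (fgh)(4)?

6

(fgh)(4) = f(g(h(4))). h(4) = 1, then g(1) = 8, then f(8) = 6, so the result is 6.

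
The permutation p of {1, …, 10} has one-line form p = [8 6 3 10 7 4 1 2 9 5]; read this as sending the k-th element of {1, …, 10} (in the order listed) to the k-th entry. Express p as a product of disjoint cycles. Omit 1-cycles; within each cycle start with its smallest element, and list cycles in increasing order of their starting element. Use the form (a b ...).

From 1: 1 → 8 → 2 → 6 → 4 → 10 → 5 → 7 → 1, closing the cycle (1 8 2 6 4 10 5 7).
Repeating from the next unused element and collecting all non-trivial cycles gives (1 8 2 6 4 10 5 7).

(1 8 2 6 4 10 5 7)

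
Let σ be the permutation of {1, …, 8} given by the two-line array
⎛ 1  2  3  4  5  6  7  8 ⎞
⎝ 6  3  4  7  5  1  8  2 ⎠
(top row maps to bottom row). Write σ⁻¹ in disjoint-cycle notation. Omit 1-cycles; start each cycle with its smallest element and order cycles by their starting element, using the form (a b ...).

(1 6)(2 8 7 4 3)

The cycle decomposition of σ is (1 6)(2 3 4 7 8).
Reversing each cycle (and rotating so the smallest element leads) gives σ⁻¹ = (1 6)(2 8 7 4 3).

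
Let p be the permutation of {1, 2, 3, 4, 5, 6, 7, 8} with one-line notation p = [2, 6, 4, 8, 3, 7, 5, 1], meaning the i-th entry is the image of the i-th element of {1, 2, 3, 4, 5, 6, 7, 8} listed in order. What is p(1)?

1 is element number 1 of the domain, and entry number 1 of the one-line form is 2, so p(1) = 2.

2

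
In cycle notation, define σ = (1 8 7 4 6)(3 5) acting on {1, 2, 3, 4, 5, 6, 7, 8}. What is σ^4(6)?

6 lies in the 5-cycle (1 8 7 4 6).
Advancing 4 steps from 6: 6 → 1 → 8 → 7 → 4.

4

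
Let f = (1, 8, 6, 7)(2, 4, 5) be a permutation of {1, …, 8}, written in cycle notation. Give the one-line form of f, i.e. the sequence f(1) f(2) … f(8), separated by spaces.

Image by image: 1→8, 2→4, 3→3, 4→5, 5→2, 6→7, 7→1, 8→6.
Listing these in domain order gives 8 4 3 5 2 7 1 6.

8 4 3 5 2 7 1 6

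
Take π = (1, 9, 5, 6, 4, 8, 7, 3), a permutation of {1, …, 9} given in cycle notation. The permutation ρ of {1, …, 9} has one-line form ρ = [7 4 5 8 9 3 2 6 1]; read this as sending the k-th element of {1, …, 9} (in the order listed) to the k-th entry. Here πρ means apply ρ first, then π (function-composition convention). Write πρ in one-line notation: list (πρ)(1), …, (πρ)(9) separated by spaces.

(πρ)(x) = π(ρ(x)). Computing each image: π(ρ(1)) = π(7) = 3, π(ρ(2)) = π(4) = 8, π(ρ(3)) = π(5) = 6, π(ρ(4)) = π(8) = 7, π(ρ(5)) = π(9) = 5, π(ρ(6)) = π(3) = 1, π(ρ(7)) = π(2) = 2, π(ρ(8)) = π(6) = 4, π(ρ(9)) = π(1) = 9.
Hence πρ = [3 8 6 7 5 1 2 4 9].

3 8 6 7 5 1 2 4 9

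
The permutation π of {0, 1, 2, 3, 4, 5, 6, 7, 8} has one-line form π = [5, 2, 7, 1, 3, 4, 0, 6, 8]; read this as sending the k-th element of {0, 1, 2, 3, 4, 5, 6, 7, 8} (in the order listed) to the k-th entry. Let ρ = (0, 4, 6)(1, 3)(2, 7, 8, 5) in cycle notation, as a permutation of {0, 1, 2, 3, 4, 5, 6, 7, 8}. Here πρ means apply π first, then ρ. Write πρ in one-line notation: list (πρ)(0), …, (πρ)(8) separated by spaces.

For each element, apply π then ρ: 0 → 5 → 2; 1 → 2 → 7; 2 → 7 → 8; 3 → 1 → 3; 4 → 3 → 1; 5 → 4 → 6; 6 → 0 → 4; 7 → 6 → 0; 8 → 8 → 5.
So πρ in one-line form is 2 7 8 3 1 6 4 0 5.

2 7 8 3 1 6 4 0 5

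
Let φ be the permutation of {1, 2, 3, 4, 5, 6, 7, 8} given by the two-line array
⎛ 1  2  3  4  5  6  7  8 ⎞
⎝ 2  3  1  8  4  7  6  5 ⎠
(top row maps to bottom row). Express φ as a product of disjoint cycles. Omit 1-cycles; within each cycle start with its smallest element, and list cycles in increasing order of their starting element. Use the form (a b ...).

Iterating φ from 1 gives 1 → 2 → 3 → 1; that is the 3-cycle (1 2 3).
Continuing from each remaining unvisited element yields (1 2 3)(4 8 5)(6 7).

(1 2 3)(4 8 5)(6 7)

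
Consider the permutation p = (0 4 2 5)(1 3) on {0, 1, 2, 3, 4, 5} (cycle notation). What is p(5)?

5 appears in (0 4 2 5); the next entry (wrapping around) is 0.

0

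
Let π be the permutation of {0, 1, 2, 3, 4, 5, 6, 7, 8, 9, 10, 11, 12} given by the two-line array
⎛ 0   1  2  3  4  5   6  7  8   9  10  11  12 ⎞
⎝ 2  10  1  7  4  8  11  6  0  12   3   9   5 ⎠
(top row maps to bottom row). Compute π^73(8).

Tracing 8 → 0 → … returns to 8 after 12 steps, so 8 lies in a 12-cycle (0 2 1 10 3 7 6 11 9 12 5 8).
Since the cycle has length 12, π^73 acts on it the same as π^1 (73 mod 12 = 1).
Advancing 1 step from 8: 8 → 0.

0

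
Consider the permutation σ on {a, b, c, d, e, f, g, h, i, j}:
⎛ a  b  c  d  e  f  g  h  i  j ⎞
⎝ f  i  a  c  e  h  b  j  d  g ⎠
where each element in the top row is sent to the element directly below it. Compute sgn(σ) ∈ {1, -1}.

In disjoint-cycle form the cycle lengths are 9, 1.
A cycle is odd iff its length is even; σ has 0 even-length cycles, so sgn(σ) = (−1)^0 and σ is even.

1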